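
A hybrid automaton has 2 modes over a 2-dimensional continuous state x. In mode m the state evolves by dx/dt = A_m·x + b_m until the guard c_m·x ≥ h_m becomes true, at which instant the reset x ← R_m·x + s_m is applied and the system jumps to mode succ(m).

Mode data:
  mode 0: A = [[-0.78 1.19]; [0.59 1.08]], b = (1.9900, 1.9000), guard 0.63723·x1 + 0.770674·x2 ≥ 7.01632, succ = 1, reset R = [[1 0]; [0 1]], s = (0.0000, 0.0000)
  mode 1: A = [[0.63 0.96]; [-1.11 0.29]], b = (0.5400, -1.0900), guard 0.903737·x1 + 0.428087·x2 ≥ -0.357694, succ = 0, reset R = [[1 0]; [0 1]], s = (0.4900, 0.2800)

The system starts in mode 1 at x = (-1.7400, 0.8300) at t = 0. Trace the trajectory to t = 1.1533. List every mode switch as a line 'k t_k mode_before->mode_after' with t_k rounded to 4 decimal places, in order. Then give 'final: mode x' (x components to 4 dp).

Mode 1: guard c·x = -0.3577 hit at Δt = 0.7831 (t = 0.7831), x⁻ = (-1.1391, 1.5691) → reset → x⁺ = (-0.6491, 1.8491), jump to mode 0
Mode 0: flow for 0.3702 to horizon, guard not reached → x = (1.1910, 3.6732)

1 0.7831 1->0
final: 0 1.1910 3.6732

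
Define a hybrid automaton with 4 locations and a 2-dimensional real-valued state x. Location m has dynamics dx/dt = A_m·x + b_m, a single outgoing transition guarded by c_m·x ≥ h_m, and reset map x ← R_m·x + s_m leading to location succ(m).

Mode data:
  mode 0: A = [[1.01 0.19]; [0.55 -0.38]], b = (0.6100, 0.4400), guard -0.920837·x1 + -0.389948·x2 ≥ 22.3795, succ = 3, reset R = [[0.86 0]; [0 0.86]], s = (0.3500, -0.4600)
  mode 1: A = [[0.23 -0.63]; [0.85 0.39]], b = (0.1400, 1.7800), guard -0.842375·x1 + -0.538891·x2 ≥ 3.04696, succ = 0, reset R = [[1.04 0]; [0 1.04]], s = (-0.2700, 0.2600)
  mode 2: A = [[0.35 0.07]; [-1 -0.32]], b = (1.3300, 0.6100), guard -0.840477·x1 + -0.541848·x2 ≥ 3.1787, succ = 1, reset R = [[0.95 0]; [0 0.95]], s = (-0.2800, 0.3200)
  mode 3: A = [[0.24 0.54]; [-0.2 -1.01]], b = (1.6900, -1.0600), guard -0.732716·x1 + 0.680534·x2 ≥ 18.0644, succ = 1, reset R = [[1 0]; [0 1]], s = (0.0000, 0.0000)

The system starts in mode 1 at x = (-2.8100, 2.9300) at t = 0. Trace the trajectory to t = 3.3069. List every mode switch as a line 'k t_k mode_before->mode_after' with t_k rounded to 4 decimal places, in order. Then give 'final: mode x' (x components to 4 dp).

Mode 1: guard c·x = 3.0470 hit at Δt = 0.9248 (t = 0.9248), x⁻ = (-5.2042, 2.4808) → reset → x⁺ = (-5.6823, 2.8401), jump to mode 0
Mode 0: guard c·x = 22.3795 hit at Δt = 1.4316 (t = 2.3564), x⁻ = (-21.9966, -5.4475) → reset → x⁺ = (-18.5670, -5.1449), jump to mode 3
Mode 3: flow for 0.9505 to horizon, guard not reached → x = (-22.8728, -0.0282)

1 0.9248 1->0
2 2.3564 0->3
final: 3 -22.8728 -0.0282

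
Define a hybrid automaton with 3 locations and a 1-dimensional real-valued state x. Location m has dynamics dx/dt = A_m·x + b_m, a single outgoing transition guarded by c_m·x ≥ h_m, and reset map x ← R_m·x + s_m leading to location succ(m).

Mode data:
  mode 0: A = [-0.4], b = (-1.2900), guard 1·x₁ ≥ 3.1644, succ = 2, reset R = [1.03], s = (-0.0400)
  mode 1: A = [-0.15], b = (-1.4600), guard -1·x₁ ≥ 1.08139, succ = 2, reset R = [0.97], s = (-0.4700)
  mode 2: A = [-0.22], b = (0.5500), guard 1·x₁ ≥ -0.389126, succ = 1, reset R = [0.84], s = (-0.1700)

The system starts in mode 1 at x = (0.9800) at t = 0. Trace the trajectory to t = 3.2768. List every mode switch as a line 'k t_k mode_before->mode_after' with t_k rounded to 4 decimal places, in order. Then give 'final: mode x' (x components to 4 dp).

Mode 1: guard c·x = 1.0814 hit at Δt = 1.4247 (t = 1.4247), x⁻ = (-1.0814) → reset → x⁺ = (-1.5189), jump to mode 2
Mode 2: guard c·x = -0.3891 hit at Δt = 1.5003 (t = 2.9250), x⁻ = (-0.3891) → reset → x⁺ = (-0.4969), jump to mode 1
Mode 1: flow for 0.3518 to horizon, guard not reached → x = (-0.9716)

1 1.4247 1->2
2 2.9250 2->1
final: 1 -0.9716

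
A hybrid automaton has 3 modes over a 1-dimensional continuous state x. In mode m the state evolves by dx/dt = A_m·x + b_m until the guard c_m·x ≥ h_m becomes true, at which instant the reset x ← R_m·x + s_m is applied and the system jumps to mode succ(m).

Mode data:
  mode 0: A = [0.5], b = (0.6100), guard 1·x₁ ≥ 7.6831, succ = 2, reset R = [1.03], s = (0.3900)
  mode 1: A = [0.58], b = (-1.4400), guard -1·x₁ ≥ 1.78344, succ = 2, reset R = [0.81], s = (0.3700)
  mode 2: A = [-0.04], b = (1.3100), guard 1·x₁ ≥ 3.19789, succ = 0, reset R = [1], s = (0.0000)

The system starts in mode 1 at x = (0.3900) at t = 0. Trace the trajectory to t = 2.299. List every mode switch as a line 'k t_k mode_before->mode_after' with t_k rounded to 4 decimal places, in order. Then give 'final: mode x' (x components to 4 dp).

Mode 1: guard c·x = 1.7834 hit at Δt = 1.2280 (t = 1.2280), x⁻ = (-1.7834) → reset → x⁺ = (-1.0746), jump to mode 2
Mode 2: flow for 1.0710 to horizon, guard not reached → x = (0.3439)

1 1.2280 1->2
final: 2 0.3439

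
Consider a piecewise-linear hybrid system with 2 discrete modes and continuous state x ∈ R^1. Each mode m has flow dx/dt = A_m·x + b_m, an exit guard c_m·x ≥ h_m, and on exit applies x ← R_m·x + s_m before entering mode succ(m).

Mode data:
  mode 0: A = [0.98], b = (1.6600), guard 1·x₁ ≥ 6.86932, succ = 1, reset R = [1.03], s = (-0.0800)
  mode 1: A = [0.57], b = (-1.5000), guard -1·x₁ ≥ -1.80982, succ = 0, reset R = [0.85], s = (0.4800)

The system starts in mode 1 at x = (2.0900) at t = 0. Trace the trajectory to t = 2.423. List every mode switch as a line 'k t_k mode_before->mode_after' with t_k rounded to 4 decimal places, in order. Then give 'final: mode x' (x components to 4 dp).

Mode 1: guard c·x = -1.8098 hit at Δt = 0.7315 (t = 0.7315), x⁻ = (1.8098) → reset → x⁺ = (2.0183), jump to mode 0
Mode 0: guard c·x = 6.8693 hit at Δt = 0.8529 (t = 1.5844), x⁻ = (6.8693) → reset → x⁺ = (6.9954), jump to mode 1
Mode 1: flow for 0.8386 to horizon, guard not reached → x = (9.6697)

1 0.7315 1->0
2 1.5844 0->1
final: 1 9.6697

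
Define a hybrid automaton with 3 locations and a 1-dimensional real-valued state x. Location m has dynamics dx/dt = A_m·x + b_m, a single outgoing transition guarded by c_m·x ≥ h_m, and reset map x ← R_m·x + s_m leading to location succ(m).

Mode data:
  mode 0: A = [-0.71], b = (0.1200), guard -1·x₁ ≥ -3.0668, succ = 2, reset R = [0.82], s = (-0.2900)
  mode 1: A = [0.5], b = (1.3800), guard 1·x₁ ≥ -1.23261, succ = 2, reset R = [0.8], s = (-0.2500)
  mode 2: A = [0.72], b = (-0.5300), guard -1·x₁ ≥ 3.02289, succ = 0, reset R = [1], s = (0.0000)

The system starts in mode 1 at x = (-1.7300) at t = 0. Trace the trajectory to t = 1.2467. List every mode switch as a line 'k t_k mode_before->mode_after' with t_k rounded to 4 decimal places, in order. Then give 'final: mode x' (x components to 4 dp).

Mode 1: guard c·x = -1.2326 hit at Δt = 0.7880 (t = 0.7880), x⁻ = (-1.2326) → reset → x⁺ = (-1.2361), jump to mode 2
Mode 2: flow for 0.4587 to horizon, guard not reached → x = (-2.0079)

1 0.7880 1->2
final: 2 -2.0079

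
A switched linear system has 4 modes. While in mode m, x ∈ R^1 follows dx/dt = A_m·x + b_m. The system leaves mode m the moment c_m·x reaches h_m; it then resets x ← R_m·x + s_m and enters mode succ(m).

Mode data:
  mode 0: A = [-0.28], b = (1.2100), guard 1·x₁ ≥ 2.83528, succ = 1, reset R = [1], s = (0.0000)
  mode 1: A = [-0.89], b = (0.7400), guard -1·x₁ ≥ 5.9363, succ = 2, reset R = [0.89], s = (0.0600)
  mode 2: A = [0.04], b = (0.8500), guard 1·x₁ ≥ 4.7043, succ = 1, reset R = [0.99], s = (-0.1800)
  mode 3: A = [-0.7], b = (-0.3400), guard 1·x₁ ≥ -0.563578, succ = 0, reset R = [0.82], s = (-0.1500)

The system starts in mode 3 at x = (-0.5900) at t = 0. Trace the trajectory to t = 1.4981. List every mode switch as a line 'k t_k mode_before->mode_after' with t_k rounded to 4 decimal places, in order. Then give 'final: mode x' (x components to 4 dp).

Mode 3: guard c·x = -0.5636 hit at Δt = 0.4174 (t = 0.4174), x⁻ = (-0.5636) → reset → x⁺ = (-0.6121), jump to mode 0
Mode 0: flow for 1.0807 to horizon, guard not reached → x = (0.6760)

1 0.4174 3->0
final: 0 0.6760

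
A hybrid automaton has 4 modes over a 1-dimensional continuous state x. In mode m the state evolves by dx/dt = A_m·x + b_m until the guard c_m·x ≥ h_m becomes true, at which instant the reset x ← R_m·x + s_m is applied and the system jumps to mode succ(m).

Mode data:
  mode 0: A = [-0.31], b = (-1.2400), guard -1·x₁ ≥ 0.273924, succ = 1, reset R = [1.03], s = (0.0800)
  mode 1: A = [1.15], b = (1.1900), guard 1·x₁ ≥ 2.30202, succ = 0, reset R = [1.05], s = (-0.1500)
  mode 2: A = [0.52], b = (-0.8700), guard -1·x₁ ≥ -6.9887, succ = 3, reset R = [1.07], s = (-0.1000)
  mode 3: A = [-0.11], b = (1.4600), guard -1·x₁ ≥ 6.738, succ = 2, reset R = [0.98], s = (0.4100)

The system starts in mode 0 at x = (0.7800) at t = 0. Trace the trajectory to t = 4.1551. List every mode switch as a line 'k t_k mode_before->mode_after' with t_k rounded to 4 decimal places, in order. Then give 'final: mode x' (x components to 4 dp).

1 0.8035 0->1
2 2.0106 1->0
3 3.6879 0->1
final: 1 0.3902

Mode 0: guard c·x = 0.2739 hit at Δt = 0.8035 (t = 0.8035), x⁻ = (-0.2739) → reset → x⁺ = (-0.2021), jump to mode 1
Mode 1: guard c·x = 2.3020 hit at Δt = 1.2071 (t = 2.0106), x⁻ = (2.3020) → reset → x⁺ = (2.2671), jump to mode 0
Mode 0: guard c·x = 0.2739 hit at Δt = 1.6773 (t = 3.6879), x⁻ = (-0.2739) → reset → x⁺ = (-0.2021), jump to mode 1
Mode 1: flow for 0.4672 to horizon, guard not reached → x = (0.3902)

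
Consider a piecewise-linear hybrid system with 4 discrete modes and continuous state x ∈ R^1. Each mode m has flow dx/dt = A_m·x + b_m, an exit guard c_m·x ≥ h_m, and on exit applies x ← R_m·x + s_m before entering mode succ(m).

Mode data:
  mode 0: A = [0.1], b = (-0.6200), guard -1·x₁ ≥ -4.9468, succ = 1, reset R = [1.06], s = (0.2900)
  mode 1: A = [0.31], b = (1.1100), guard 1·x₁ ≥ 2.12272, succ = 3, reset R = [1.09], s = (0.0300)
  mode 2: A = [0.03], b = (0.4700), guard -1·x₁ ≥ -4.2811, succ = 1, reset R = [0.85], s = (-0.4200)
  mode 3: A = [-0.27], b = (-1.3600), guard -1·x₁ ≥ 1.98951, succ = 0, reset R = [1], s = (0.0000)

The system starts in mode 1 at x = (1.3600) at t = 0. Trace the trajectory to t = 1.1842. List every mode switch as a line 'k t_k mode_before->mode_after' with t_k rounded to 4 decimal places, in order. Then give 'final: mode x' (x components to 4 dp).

1 0.4631 1->3
final: 3 1.0380

Mode 1: guard c·x = 2.1227 hit at Δt = 0.4631 (t = 0.4631), x⁻ = (2.1227) → reset → x⁺ = (2.3438), jump to mode 3
Mode 3: flow for 0.7211 to horizon, guard not reached → x = (1.0380)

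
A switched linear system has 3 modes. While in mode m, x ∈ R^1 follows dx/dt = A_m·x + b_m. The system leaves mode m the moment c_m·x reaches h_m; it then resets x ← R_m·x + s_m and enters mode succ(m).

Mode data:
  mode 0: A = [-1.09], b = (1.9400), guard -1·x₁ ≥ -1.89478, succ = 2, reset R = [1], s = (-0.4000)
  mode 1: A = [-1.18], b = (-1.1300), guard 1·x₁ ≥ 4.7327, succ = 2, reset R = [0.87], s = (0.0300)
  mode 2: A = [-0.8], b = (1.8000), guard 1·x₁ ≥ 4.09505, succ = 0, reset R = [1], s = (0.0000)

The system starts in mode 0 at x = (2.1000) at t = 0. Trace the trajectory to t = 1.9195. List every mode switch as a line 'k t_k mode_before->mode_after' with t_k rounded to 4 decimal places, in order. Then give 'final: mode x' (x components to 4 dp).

1 0.9397 0->2
final: 2 1.9051

Mode 0: guard c·x = -1.8948 hit at Δt = 0.9397 (t = 0.9397), x⁻ = (1.8948) → reset → x⁺ = (1.4948), jump to mode 2
Mode 2: flow for 0.9798 to horizon, guard not reached → x = (1.9051)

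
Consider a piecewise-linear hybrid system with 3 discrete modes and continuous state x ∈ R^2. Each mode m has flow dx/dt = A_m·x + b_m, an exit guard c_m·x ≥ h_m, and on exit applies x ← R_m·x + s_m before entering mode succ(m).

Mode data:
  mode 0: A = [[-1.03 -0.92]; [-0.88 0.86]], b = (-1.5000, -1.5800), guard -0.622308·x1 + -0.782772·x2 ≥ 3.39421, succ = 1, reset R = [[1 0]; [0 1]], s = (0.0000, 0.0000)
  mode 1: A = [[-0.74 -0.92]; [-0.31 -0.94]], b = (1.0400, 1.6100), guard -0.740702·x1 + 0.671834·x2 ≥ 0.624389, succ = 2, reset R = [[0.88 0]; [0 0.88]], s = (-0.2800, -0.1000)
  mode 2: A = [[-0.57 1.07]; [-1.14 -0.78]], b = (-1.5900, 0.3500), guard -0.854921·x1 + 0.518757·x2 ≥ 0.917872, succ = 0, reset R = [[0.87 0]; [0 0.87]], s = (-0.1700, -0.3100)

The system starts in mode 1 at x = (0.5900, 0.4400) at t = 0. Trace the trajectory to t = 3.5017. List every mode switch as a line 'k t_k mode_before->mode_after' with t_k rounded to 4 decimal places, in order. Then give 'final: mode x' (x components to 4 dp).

Mode 1: guard c·x = 0.6244 hit at Δt = 1.4419 (t = 1.4419), x⁻ = (0.3078, 1.2687) → reset → x⁺ = (-0.0091, 1.0165), jump to mode 2
Mode 2: guard c·x = 0.9179 hit at Δt = 1.1053 (t = 2.5472), x⁻ = (-0.4973, 0.9498) → reset → x⁺ = (-0.6027, 0.5163), jump to mode 0
Mode 0: flow for 0.9545 to horizon, guard not reached → x = (-1.2843, 0.1125)

1 1.4419 1->2
2 2.5472 2->0
final: 0 -1.2843 0.1125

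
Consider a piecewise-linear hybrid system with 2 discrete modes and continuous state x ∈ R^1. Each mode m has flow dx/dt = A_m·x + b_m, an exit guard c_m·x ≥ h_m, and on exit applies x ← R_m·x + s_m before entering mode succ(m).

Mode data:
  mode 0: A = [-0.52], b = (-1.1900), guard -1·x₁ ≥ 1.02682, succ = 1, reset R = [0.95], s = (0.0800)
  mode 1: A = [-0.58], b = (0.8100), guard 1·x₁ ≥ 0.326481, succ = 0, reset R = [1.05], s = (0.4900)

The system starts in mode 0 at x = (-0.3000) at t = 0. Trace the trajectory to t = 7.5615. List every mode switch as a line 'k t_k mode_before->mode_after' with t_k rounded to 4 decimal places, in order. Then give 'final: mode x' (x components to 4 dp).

1 0.8749 0->1
2 2.1882 1->0
3 3.9302 0->1
4 5.2435 1->0
5 6.9854 0->1
final: 1 -0.2445

Mode 0: guard c·x = 1.0268 hit at Δt = 0.8749 (t = 0.8749), x⁻ = (-1.0268) → reset → x⁺ = (-0.8955), jump to mode 1
Mode 1: guard c·x = 0.3265 hit at Δt = 1.3133 (t = 2.1882), x⁻ = (0.3265) → reset → x⁺ = (0.8328), jump to mode 0
Mode 0: guard c·x = 1.0268 hit at Δt = 1.7420 (t = 3.9302), x⁻ = (-1.0268) → reset → x⁺ = (-0.8955), jump to mode 1
Mode 1: guard c·x = 0.3265 hit at Δt = 1.3133 (t = 5.2435), x⁻ = (0.3265) → reset → x⁺ = (0.8328), jump to mode 0
Mode 0: guard c·x = 1.0268 hit at Δt = 1.7420 (t = 6.9854), x⁻ = (-1.0268) → reset → x⁺ = (-0.8955), jump to mode 1
Mode 1: flow for 0.5761 to horizon, guard not reached → x = (-0.2445)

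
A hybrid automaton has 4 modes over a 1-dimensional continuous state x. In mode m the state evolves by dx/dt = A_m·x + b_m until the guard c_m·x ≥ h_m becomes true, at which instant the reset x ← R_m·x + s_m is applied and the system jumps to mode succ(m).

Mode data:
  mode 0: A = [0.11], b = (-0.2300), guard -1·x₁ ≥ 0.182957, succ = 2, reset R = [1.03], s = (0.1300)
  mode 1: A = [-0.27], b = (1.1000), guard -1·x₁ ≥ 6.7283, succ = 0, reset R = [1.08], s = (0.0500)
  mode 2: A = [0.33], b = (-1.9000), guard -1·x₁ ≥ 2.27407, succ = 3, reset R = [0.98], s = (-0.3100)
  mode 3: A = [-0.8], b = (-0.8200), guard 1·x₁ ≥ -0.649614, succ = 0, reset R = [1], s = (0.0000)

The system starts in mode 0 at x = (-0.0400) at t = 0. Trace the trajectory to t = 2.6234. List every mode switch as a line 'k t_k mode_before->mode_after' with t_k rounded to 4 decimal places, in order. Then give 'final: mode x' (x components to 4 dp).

1 0.5903 0->2
2 1.5684 2->3
final: 3 -1.6758

Mode 0: guard c·x = 0.1830 hit at Δt = 0.5903 (t = 0.5903), x⁻ = (-0.1830) → reset → x⁺ = (-0.0584), jump to mode 2
Mode 2: guard c·x = 2.2741 hit at Δt = 0.9781 (t = 1.5684), x⁻ = (-2.2741) → reset → x⁺ = (-2.5386), jump to mode 3
Mode 3: flow for 1.0550 to horizon, guard not reached → x = (-1.6758)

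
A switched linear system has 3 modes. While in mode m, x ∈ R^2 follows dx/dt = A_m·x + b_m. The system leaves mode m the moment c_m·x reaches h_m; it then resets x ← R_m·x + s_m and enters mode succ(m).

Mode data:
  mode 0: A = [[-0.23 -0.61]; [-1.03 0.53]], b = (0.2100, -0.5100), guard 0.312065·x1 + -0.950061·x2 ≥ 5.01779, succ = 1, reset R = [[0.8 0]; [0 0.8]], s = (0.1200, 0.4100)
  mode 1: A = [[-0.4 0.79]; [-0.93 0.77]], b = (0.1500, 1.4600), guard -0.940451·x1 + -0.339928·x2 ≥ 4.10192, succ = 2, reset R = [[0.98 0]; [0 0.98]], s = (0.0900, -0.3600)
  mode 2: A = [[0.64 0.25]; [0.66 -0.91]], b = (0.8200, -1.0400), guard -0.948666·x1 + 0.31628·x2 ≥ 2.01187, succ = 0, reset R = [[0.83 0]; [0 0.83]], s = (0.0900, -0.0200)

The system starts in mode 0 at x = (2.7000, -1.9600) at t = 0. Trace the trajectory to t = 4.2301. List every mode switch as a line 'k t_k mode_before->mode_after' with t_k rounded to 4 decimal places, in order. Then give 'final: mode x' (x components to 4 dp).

Mode 0: guard c·x = 5.0178 hit at Δt = 0.4348 (t = 0.4348), x⁻ = (3.2955, -4.1991) → reset → x⁺ = (2.7564, -2.9493), jump to mode 1
Mode 1: guard c·x = 4.1019 hit at Δt = 1.2669 (t = 1.7017), x⁻ = (-2.0888, -6.2882) → reset → x⁺ = (-1.9570, -6.5224), jump to mode 2
Mode 2: guard c·x = 2.0119 hit at Δt = 0.7598 (t = 2.4615), x⁻ = (-3.7513, -4.8907) → reset → x⁺ = (-3.0235, -4.0792), jump to mode 0
Mode 0: guard c·x = 5.0178 hit at Δt = 0.9368 (t = 3.3983), x⁻ = (0.0070, -5.2793) → reset → x⁺ = (0.1256, -3.8134), jump to mode 1
Mode 1: flow for 0.8318 to horizon, guard not reached → x = (-2.2054, -4.5135)

1 0.4348 0->1
2 1.7017 1->2
3 2.4615 2->0
4 3.3983 0->1
final: 1 -2.2054 -4.5135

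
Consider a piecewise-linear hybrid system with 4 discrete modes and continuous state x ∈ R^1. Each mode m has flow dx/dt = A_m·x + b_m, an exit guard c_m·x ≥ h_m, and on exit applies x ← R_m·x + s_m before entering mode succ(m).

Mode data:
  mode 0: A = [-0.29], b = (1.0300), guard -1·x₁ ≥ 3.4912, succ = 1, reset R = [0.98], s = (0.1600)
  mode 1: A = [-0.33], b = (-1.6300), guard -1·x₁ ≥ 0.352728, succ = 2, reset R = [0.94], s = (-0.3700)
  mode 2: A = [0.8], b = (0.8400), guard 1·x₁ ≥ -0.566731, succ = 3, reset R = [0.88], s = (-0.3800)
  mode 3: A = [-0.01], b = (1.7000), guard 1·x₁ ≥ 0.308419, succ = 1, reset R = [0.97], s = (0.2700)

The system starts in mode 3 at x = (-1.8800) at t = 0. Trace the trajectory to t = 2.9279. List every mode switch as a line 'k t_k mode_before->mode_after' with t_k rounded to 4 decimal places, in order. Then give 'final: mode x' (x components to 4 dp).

1 1.2814 3->1
2 1.8364 1->2
3 2.2453 2->3
final: 3 0.2837

Mode 3: guard c·x = 0.3084 hit at Δt = 1.2814 (t = 1.2814), x⁻ = (0.3084) → reset → x⁺ = (0.5692), jump to mode 1
Mode 1: guard c·x = 0.3527 hit at Δt = 0.5550 (t = 1.8364), x⁻ = (-0.3527) → reset → x⁺ = (-0.7016), jump to mode 2
Mode 2: guard c·x = -0.5667 hit at Δt = 0.4089 (t = 2.2453), x⁻ = (-0.5667) → reset → x⁺ = (-0.8787), jump to mode 3
Mode 3: flow for 0.6826 to horizon, guard not reached → x = (0.2837)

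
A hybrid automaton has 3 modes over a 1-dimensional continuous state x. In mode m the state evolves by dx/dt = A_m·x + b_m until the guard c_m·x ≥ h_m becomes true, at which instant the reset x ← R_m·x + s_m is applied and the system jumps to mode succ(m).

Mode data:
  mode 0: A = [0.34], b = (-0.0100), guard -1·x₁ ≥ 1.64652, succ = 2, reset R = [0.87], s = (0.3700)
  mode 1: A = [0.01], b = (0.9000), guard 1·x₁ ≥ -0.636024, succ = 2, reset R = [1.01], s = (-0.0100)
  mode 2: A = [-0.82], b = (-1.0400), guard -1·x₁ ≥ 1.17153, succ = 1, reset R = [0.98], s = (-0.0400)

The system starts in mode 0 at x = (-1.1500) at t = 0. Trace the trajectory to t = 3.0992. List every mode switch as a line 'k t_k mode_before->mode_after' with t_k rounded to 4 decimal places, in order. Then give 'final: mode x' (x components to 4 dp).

1 1.0334 0->2
2 1.9538 2->1
3 2.5735 1->2
final: 2 -0.8681

Mode 0: guard c·x = 1.6465 hit at Δt = 1.0334 (t = 1.0334), x⁻ = (-1.6465) → reset → x⁺ = (-1.0625), jump to mode 2
Mode 2: guard c·x = 1.1715 hit at Δt = 0.9204 (t = 1.9538), x⁻ = (-1.1715) → reset → x⁺ = (-1.1881), jump to mode 1
Mode 1: guard c·x = -0.6360 hit at Δt = 0.6197 (t = 2.5735), x⁻ = (-0.6360) → reset → x⁺ = (-0.6524), jump to mode 2
Mode 2: flow for 0.5257 to horizon, guard not reached → x = (-0.8681)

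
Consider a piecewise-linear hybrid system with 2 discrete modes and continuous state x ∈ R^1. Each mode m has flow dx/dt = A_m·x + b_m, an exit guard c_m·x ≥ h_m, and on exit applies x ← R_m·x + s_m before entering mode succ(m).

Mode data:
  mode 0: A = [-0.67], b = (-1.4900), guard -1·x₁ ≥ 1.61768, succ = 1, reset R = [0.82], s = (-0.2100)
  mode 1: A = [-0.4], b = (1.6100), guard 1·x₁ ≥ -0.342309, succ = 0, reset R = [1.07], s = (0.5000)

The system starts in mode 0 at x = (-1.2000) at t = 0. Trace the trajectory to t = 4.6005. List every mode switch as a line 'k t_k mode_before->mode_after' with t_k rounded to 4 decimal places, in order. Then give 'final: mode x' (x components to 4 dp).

1 0.7823 0->1
2 1.3866 1->0
3 3.4138 0->1
4 4.0181 1->0
final: 0 -0.6280

Mode 0: guard c·x = 1.6177 hit at Δt = 0.7823 (t = 0.7823), x⁻ = (-1.6177) → reset → x⁺ = (-1.5365), jump to mode 1
Mode 1: guard c·x = -0.3423 hit at Δt = 0.6043 (t = 1.3866), x⁻ = (-0.3423) → reset → x⁺ = (0.1337), jump to mode 0
Mode 0: guard c·x = 1.6177 hit at Δt = 2.0272 (t = 3.4138), x⁻ = (-1.6177) → reset → x⁺ = (-1.5365), jump to mode 1
Mode 1: guard c·x = -0.3423 hit at Δt = 0.6043 (t = 4.0181), x⁻ = (-0.3423) → reset → x⁺ = (0.1337), jump to mode 0
Mode 0: flow for 0.5824 to horizon, guard not reached → x = (-0.6280)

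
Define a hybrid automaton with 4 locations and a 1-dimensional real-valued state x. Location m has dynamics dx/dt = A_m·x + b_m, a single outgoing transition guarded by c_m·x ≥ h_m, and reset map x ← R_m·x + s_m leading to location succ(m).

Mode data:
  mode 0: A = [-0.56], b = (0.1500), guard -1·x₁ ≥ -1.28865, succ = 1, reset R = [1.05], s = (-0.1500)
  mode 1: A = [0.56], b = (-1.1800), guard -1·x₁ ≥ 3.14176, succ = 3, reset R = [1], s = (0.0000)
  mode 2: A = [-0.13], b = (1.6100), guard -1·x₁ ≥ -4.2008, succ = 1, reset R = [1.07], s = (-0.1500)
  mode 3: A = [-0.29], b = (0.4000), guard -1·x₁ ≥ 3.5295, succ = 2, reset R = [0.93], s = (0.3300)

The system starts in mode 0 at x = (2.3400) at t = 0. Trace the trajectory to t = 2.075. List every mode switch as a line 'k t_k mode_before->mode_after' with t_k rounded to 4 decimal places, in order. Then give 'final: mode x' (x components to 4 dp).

1 1.2643 0->1
final: 1 0.6836

Mode 0: guard c·x = -1.2887 hit at Δt = 1.2643 (t = 1.2643), x⁻ = (1.2887) → reset → x⁺ = (1.2031), jump to mode 1
Mode 1: flow for 0.8107 to horizon, guard not reached → x = (0.6836)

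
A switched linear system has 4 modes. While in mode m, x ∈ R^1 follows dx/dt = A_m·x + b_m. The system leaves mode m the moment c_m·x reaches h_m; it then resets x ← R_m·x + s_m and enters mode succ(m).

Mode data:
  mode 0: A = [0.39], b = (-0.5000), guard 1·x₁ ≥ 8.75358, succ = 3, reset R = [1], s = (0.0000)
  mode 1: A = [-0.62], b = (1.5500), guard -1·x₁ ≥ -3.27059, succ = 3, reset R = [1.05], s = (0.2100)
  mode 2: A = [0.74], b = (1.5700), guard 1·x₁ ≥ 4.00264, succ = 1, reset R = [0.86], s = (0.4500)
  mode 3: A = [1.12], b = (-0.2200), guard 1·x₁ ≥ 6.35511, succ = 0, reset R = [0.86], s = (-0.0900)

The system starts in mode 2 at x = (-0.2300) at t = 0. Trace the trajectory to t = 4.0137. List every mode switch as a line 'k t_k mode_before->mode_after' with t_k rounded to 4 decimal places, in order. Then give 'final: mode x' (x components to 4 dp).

1 1.5876 2->1
2 2.5417 1->3
3 3.0597 3->0
final: 0 7.2204

Mode 2: guard c·x = 4.0026 hit at Δt = 1.5876 (t = 1.5876), x⁻ = (4.0026) → reset → x⁺ = (3.8923), jump to mode 1
Mode 1: guard c·x = -3.2706 hit at Δt = 0.9541 (t = 2.5417), x⁻ = (3.2706) → reset → x⁺ = (3.6441), jump to mode 3
Mode 3: guard c·x = 6.3551 hit at Δt = 0.5180 (t = 3.0597), x⁻ = (6.3551) → reset → x⁺ = (5.3754), jump to mode 0
Mode 0: flow for 0.9540 to horizon, guard not reached → x = (7.2204)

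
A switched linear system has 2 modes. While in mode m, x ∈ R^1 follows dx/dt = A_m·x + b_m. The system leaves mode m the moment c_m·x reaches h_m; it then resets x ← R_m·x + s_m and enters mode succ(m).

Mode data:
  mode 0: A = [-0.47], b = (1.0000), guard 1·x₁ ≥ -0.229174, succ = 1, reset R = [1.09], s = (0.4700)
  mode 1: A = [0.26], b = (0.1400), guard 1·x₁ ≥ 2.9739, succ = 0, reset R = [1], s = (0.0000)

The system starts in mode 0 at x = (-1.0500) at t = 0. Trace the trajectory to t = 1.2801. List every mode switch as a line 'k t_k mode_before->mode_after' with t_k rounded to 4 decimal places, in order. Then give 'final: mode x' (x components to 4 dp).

Mode 0: guard c·x = -0.2292 hit at Δt = 0.6358 (t = 0.6358), x⁻ = (-0.2292) → reset → x⁺ = (0.2202), jump to mode 1
Mode 1: flow for 0.6443 to horizon, guard not reached → x = (0.3586)

1 0.6358 0->1
final: 1 0.3586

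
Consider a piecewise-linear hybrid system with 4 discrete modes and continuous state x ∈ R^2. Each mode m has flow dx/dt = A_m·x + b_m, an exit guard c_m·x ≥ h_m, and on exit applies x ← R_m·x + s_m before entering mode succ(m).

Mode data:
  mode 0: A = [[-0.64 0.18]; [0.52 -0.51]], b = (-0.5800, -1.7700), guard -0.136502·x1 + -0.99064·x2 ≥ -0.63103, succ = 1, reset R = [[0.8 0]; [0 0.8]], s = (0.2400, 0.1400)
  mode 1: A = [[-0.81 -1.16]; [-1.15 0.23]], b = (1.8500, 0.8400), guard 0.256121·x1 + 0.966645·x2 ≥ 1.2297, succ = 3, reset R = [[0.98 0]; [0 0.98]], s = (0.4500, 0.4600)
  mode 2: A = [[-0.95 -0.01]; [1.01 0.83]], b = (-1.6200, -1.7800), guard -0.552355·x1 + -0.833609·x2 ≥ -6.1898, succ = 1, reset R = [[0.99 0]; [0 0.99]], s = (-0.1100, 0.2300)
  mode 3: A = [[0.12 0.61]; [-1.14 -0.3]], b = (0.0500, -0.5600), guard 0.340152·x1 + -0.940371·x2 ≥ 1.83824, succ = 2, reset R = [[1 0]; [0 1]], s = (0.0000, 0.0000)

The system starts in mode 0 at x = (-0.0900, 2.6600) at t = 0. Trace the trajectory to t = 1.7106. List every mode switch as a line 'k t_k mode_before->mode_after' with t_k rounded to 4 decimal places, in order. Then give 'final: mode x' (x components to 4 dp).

1 0.7466 0->1
2 1.4082 1->3
final: 3 1.1393 0.9685

Mode 0: guard c·x = -0.6310 hit at Δt = 0.7466 (t = 0.7466), x⁻ = (-0.2368, 0.6696) → reset → x⁺ = (0.0506, 0.6757), jump to mode 1
Mode 1: guard c·x = 1.2297 hit at Δt = 0.6616 (t = 1.4082), x⁻ = (0.4084, 1.1639) → reset → x⁺ = (0.8502, 1.6007), jump to mode 3
Mode 3: flow for 0.3024 to horizon, guard not reached → x = (1.1393, 0.9685)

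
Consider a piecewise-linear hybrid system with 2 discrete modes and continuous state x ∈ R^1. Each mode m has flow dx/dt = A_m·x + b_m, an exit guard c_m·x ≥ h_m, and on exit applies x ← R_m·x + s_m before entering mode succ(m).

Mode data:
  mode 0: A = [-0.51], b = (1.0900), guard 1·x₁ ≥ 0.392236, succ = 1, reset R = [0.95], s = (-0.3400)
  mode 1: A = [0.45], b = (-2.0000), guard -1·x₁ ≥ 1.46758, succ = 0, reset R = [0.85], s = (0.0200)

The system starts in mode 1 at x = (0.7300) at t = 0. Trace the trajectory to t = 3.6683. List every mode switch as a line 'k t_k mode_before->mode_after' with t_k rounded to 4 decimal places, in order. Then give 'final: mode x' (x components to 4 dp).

Mode 1: guard c·x = 1.4676 hit at Δt = 1.0328 (t = 1.0328), x⁻ = (-1.4676) → reset → x⁺ = (-1.2274), jump to mode 0
Mode 0: guard c·x = 0.3922 hit at Δt = 1.2874 (t = 2.3202), x⁻ = (0.3922) → reset → x⁺ = (0.0326), jump to mode 1
Mode 1: guard c·x = 1.4676 hit at Δt = 0.6504 (t = 2.9706), x⁻ = (-1.4676) → reset → x⁺ = (-1.2274), jump to mode 0
Mode 0: flow for 0.6977 to horizon, guard not reached → x = (-0.2201)

1 1.0328 1->0
2 2.3202 0->1
3 2.9706 1->0
final: 0 -0.2201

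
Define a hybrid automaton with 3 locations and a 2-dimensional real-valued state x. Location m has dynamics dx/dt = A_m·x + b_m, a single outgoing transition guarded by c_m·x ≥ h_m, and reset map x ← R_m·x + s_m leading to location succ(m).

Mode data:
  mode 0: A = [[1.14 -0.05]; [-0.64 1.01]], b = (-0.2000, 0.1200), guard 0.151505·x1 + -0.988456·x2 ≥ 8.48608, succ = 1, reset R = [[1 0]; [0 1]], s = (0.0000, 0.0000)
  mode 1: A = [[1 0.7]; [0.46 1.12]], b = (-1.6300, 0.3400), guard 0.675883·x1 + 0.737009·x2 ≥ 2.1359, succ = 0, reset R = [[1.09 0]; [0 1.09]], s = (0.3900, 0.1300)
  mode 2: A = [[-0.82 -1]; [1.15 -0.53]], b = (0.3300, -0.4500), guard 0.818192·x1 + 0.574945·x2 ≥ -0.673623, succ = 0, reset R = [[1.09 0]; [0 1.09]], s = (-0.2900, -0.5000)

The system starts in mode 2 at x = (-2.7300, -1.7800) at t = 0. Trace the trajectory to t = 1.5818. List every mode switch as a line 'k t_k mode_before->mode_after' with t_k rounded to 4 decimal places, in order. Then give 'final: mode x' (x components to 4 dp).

Mode 2: guard c·x = -0.6736 hit at Δt = 1.0209 (t = 1.0209), x⁻ = (0.5973, -2.0216) → reset → x⁺ = (0.3610, -2.7035), jump to mode 0
Mode 0: flow for 0.5609 to horizon, guard not reached → x = (0.6677, -4.9047)

1 1.0209 2->0
final: 0 0.6677 -4.9047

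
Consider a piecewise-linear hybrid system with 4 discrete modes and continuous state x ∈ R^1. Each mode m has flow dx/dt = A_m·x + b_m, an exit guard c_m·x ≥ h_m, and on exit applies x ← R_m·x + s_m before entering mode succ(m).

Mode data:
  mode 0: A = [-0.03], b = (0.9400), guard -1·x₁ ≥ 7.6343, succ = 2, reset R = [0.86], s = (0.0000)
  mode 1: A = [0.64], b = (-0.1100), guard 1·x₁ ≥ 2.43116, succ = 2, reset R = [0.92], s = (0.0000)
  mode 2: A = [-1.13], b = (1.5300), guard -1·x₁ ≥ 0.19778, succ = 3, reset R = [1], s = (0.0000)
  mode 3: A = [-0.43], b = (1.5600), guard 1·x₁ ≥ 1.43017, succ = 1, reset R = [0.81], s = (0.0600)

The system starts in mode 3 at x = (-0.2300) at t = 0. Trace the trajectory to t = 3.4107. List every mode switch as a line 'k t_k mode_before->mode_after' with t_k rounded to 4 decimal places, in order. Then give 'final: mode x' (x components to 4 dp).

1 1.3086 3->1
2 2.5110 1->2
final: 2 1.6733

Mode 3: guard c·x = 1.4302 hit at Δt = 1.3086 (t = 1.3086), x⁻ = (1.4302) → reset → x⁺ = (1.2184), jump to mode 1
Mode 1: guard c·x = 2.4312 hit at Δt = 1.2024 (t = 2.5110), x⁻ = (2.4312) → reset → x⁺ = (2.2367), jump to mode 2
Mode 2: flow for 0.8997 to horizon, guard not reached → x = (1.6733)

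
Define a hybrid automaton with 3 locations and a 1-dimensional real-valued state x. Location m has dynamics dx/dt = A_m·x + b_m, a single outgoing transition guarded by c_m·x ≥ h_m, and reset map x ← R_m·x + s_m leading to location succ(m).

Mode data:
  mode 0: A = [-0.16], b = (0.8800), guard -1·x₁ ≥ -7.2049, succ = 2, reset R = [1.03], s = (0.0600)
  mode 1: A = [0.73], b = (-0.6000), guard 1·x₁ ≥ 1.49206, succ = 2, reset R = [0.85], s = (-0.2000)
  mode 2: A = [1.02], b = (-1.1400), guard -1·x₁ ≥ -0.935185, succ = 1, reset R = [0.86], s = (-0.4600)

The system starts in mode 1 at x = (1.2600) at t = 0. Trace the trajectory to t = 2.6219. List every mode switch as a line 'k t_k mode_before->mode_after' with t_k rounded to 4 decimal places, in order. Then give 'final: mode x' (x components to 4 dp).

1 0.5823 1->2
2 1.8634 2->1
final: 1 -0.0091

Mode 1: guard c·x = 1.4921 hit at Δt = 0.5823 (t = 0.5823), x⁻ = (1.4921) → reset → x⁺ = (1.0683), jump to mode 2
Mode 2: guard c·x = -0.9352 hit at Δt = 1.2811 (t = 1.8634), x⁻ = (0.9352) → reset → x⁺ = (0.3443), jump to mode 1
Mode 1: flow for 0.7585 to horizon, guard not reached → x = (-0.0091)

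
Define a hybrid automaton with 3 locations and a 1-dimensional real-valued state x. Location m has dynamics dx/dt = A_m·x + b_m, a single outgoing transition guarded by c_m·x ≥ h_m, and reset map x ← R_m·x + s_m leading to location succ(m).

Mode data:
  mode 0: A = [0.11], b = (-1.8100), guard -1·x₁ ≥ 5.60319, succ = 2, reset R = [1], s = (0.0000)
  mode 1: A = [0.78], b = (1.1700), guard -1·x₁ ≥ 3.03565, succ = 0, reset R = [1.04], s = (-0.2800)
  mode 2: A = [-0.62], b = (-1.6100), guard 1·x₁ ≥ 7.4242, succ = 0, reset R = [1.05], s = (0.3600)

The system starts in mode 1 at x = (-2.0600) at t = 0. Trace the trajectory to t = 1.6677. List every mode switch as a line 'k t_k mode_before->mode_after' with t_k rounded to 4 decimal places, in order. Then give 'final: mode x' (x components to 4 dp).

Mode 1: guard c·x = 3.0356 hit at Δt = 1.2933 (t = 1.2933), x⁻ = (-3.0356) → reset → x⁺ = (-3.4371), jump to mode 0
Mode 0: flow for 0.3744 to horizon, guard not reached → x = (-4.2734)

1 1.2933 1->0
final: 0 -4.2734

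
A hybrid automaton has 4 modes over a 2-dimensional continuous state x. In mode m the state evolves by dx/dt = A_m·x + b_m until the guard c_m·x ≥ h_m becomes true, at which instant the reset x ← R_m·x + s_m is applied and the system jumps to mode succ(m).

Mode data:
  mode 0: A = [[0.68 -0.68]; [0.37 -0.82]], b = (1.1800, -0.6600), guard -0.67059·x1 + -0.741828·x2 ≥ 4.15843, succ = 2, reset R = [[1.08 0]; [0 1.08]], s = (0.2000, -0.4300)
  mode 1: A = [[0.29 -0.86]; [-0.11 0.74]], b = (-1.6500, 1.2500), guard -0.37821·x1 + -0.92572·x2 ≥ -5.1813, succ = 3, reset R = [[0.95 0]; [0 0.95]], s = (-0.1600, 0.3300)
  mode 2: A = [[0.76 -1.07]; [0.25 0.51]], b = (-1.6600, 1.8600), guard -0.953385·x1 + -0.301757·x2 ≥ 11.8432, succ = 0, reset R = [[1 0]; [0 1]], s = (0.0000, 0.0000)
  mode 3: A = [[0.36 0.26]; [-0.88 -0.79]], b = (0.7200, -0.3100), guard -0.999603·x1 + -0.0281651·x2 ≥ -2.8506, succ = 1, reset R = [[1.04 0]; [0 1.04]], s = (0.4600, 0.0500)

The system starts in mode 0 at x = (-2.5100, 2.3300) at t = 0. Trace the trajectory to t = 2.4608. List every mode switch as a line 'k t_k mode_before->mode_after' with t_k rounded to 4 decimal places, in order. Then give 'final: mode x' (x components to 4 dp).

1 1.4675 0->2
final: 2 -10.2606 -2.6965

Mode 0: guard c·x = 4.1584 hit at Δt = 1.4675 (t = 1.4675), x⁻ = (-4.9395, -1.1405) → reset → x⁺ = (-5.1347, -1.6617), jump to mode 2
Mode 2: flow for 0.9933 to horizon, guard not reached → x = (-10.2606, -2.6965)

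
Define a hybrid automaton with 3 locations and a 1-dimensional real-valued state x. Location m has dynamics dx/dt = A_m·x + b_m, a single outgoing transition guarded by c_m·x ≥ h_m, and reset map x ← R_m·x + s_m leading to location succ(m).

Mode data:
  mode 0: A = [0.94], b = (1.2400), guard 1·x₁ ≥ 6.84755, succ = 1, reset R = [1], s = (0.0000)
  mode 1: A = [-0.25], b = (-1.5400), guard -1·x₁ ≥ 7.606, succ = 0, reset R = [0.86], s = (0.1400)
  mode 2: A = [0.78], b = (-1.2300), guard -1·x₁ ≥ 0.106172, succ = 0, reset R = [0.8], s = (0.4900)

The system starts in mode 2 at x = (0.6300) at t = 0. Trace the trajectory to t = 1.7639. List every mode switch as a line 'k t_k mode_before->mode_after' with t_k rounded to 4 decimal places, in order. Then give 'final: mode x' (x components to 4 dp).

1 0.7374 2->0
final: 0 3.2061

Mode 2: guard c·x = 0.1062 hit at Δt = 0.7374 (t = 0.7374), x⁻ = (-0.1062) → reset → x⁺ = (0.4051), jump to mode 0
Mode 0: flow for 1.0265 to horizon, guard not reached → x = (3.2061)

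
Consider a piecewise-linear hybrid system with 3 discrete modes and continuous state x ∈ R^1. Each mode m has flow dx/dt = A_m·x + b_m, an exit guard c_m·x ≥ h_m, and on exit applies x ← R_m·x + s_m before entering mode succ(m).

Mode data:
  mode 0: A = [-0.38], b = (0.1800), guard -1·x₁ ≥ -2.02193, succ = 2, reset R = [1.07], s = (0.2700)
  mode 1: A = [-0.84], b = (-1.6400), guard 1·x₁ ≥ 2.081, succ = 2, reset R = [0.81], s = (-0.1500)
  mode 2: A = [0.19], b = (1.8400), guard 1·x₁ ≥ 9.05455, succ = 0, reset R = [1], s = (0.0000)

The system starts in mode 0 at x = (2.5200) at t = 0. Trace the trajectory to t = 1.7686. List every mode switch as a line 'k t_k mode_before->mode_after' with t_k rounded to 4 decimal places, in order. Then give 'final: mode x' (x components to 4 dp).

Mode 0: guard c·x = -2.0219 hit at Δt = 0.7340 (t = 0.7340), x⁻ = (2.0219) → reset → x⁺ = (2.4335), jump to mode 2
Mode 2: flow for 1.0346 to horizon, guard not reached → x = (5.0657)

1 0.7340 0->2
final: 2 5.0657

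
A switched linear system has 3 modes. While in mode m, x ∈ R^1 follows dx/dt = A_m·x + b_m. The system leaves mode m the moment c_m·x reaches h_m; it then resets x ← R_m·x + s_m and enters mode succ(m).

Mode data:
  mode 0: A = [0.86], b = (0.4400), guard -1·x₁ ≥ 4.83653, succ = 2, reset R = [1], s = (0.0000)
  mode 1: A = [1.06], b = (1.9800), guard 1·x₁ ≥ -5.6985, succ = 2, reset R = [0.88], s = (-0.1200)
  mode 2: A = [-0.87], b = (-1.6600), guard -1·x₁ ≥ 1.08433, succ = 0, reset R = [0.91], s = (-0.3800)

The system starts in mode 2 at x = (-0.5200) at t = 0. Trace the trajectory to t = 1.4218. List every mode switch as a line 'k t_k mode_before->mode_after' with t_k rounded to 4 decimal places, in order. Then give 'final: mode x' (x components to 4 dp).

1 0.5998 2->0
final: 0 -2.2456

Mode 2: guard c·x = 1.0843 hit at Δt = 0.5998 (t = 0.5998), x⁻ = (-1.0843) → reset → x⁺ = (-1.3667), jump to mode 0
Mode 0: flow for 0.8220 to horizon, guard not reached → x = (-2.2456)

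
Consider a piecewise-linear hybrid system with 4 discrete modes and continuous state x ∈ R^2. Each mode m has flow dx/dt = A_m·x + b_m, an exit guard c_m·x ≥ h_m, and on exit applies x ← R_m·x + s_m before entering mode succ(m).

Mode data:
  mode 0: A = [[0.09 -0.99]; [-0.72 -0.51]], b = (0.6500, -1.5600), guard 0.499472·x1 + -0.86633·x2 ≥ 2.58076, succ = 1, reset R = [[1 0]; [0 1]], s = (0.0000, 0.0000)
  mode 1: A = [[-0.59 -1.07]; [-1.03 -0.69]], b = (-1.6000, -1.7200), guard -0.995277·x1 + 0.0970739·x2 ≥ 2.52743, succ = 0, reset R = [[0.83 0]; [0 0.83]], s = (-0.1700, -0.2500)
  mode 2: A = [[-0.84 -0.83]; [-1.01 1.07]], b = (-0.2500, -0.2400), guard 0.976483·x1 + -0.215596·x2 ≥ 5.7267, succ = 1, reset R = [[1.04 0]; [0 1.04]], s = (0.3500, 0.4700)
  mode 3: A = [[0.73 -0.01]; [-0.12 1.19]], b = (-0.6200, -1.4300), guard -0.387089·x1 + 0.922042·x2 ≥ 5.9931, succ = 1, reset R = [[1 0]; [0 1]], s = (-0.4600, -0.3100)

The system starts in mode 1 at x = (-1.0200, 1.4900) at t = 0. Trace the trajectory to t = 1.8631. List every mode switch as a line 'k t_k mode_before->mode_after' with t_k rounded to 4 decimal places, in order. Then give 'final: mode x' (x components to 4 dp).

1 0.8291 1->0
final: 0 -2.1986 0.3624

Mode 1: guard c·x = 2.5274 hit at Δt = 0.8291 (t = 0.8291), x⁻ = (-2.4435, 0.9836) → reset → x⁺ = (-2.1981, 0.5664), jump to mode 0
Mode 0: flow for 1.0340 to horizon, guard not reached → x = (-2.1986, 0.3624)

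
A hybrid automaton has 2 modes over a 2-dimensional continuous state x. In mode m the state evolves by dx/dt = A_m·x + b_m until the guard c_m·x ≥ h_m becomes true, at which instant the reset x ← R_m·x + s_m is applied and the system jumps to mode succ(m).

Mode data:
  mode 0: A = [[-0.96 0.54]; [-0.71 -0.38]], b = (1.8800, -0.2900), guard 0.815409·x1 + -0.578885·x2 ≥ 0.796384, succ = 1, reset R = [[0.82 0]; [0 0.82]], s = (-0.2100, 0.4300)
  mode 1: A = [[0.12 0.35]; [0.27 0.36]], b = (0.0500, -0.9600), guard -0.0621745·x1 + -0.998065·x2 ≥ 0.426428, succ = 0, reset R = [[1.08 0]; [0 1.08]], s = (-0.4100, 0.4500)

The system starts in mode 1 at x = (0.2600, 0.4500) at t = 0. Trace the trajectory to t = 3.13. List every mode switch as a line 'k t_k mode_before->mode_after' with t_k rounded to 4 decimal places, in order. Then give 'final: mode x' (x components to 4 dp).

Mode 1: guard c·x = 0.4264 hit at Δt = 1.0472 (t = 1.0472), x⁻ = (0.3643, -0.4499) → reset → x⁺ = (-0.0166, -0.0359), jump to mode 0
Mode 0: guard c·x = 0.7964 hit at Δt = 0.5460 (t = 1.5932), x⁻ = (0.7500, -0.3193) → reset → x⁺ = (0.4050, 0.1681), jump to mode 1
Mode 1: guard c·x = 0.4264 hit at Δt = 0.7008 (t = 2.2940), x⁻ = (0.4447, -0.4550) → reset → x⁺ = (0.0702, -0.0414), jump to mode 0
Mode 0: guard c·x = 0.7964 hit at Δt = 0.5007 (t = 2.7947), x⁻ = (0.7537, -0.3141) → reset → x⁺ = (0.4080, 0.1724), jump to mode 1
Mode 1: flow for 0.3353 to horizon, guard not reached → x = (0.4462, -0.1062)

1 1.0472 1->0
2 1.5932 0->1
3 2.2940 1->0
4 2.7947 0->1
final: 1 0.4462 -0.1062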